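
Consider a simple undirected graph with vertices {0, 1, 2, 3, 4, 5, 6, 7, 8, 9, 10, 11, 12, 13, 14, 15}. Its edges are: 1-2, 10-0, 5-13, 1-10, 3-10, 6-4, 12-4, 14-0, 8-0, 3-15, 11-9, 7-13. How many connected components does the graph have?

4

Component: {9, 11}
Component: {4, 6, 12}
Component: {5, 7, 13}
Component: {0, 1, 2, 3, 8, 10, 14, 15}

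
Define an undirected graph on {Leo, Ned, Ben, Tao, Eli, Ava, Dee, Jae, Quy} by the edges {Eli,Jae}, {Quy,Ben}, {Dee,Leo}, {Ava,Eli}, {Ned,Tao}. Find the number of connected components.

Component: {Leo, Dee}
Component: {Ned, Tao}
Component: {Ben, Quy}
Component: {Eli, Ava, Jae}

4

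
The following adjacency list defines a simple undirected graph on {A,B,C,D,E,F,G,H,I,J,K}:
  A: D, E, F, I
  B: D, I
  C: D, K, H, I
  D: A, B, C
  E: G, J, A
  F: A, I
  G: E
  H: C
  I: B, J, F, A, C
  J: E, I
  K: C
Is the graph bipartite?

A-F-I-A is an odd cycle (length 3), and a bipartite graph can contain only even cycles.

No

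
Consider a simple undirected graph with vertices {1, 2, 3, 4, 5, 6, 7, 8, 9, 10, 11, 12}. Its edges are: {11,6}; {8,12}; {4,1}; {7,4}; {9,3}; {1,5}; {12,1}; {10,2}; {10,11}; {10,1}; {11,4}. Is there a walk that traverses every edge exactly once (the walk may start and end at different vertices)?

No

Degrees: 1:4, 2:1, 3:1, 4:3, 5:1, 6:1, 7:1, 8:1, 9:1, 10:3, 11:3, 12:2
Odd-degree vertices: 2, 3, 4, 5, 6, 7, 8, 9, 10, 11 (10 total).
An Eulerian trail requires 0 or 2 odd-degree vertices; here there are 10.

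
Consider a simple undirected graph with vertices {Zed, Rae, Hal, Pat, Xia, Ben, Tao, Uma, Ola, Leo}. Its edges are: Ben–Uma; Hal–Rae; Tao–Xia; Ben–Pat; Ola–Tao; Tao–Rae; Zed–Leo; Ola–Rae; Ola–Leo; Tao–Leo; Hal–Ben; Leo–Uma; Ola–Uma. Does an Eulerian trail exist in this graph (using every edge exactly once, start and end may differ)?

Degrees: Zed:1, Rae:3, Hal:2, Pat:1, Xia:1, Ben:3, Tao:4, Uma:3, Ola:4, Leo:4
Odd-degree vertices: Zed, Rae, Pat, Xia, Ben, Uma (6 total).
With 6 odd-degree vertices (more than two), no single trail can use every edge.

No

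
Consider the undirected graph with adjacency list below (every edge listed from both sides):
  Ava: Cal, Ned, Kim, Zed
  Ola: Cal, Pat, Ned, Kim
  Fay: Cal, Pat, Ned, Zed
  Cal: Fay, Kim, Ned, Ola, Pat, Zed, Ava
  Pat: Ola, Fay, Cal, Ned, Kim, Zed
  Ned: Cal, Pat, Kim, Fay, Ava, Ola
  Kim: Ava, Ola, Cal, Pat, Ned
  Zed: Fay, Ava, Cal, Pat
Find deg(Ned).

6

Neighbors of Ned: Ava, Ola, Fay, Cal, Pat, Kim.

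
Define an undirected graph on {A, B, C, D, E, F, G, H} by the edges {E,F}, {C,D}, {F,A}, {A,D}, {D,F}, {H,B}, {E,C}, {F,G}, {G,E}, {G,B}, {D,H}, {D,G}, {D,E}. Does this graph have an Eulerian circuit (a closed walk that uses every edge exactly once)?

Degrees: A:2, B:2, C:2, D:6, E:4, F:4, G:4, H:2
All degrees are even and the non-isolated vertices are connected — an Eulerian circuit exists.

Yes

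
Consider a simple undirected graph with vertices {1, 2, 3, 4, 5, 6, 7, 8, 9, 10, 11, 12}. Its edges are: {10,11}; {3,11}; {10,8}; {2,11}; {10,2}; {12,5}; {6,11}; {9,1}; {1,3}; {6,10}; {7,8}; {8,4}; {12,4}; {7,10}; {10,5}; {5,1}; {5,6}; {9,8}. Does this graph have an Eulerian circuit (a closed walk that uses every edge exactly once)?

Degrees: 1:3, 2:2, 3:2, 4:2, 5:4, 6:3, 7:2, 8:4, 9:2, 10:6, 11:4, 12:2
Vertices with odd degree: 1, 6. An Eulerian circuit requires all degrees even.

No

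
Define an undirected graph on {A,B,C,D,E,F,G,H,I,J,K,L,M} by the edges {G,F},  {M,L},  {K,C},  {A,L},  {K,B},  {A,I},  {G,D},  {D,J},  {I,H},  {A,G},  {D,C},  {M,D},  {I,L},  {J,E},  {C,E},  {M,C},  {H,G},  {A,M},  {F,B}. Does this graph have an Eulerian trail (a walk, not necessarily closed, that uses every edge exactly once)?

Yes

Degrees: A:4, B:2, C:4, D:4, E:2, F:2, G:4, H:2, I:3, J:2, K:2, L:3, M:4
Odd-degree vertices: I, L (2 total).
The non-isolated vertices are connected and exactly 2 have odd degree, so an Eulerian trail exists (from I to L).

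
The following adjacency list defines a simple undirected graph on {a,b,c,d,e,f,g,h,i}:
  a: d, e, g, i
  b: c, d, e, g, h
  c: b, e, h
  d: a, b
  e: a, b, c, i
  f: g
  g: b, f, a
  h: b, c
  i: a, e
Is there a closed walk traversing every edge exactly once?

Degrees: a:4, b:5, c:3, d:2, e:4, f:1, g:3, h:2, i:2
Vertices with odd degree: b, c, f, g. An Eulerian circuit requires all degrees even.

No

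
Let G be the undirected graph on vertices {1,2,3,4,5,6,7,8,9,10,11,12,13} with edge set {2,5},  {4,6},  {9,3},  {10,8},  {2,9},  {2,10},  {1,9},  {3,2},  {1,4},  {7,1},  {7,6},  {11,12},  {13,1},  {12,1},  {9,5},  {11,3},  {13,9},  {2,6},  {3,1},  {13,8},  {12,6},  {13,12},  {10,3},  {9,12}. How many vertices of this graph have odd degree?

4

Degrees: 1:6, 2:5, 3:5, 4:2, 5:2, 6:4, 7:2, 8:2, 9:6, 10:3, 11:2, 12:5, 13:4
Odd-degree vertices: 2, 3, 10, 12.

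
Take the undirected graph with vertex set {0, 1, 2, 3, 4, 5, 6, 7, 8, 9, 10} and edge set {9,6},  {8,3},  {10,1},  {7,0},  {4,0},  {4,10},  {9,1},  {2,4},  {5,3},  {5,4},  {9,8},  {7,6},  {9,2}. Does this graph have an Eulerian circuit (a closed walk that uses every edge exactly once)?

Yes

Degrees: 0:2, 1:2, 2:2, 3:2, 4:4, 5:2, 6:2, 7:2, 8:2, 9:4, 10:2
Every vertex has even degree and the edges form a single connected piece, so an Eulerian circuit exists.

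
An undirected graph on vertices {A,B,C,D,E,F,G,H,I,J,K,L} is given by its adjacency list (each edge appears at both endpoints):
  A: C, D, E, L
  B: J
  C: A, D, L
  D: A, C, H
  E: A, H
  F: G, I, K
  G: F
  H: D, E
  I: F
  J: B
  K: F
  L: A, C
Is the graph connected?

Component: {B, J}
Component: {F, G, I, K}
Component: {A, C, D, E, H, L}
There are 3 separate components, so the graph is not connected.

No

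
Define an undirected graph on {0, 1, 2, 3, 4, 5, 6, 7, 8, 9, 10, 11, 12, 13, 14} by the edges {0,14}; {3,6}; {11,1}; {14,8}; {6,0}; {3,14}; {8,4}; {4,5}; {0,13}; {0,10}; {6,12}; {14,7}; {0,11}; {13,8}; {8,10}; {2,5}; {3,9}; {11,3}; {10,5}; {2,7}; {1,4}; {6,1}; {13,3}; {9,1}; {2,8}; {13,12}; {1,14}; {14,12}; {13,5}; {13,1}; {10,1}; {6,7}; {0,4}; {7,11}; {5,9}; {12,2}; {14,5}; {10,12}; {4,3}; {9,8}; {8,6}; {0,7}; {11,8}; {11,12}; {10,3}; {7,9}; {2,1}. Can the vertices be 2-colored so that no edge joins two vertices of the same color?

No

The cycle 0-7-14-0 has length 3, which is odd, so the graph is not bipartite.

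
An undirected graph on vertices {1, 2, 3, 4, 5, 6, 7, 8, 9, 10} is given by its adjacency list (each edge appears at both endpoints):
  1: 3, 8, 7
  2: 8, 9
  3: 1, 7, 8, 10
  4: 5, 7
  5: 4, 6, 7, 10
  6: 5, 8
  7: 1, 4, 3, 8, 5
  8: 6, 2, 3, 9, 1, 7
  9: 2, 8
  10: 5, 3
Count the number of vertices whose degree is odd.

2

Degrees: 1:3, 2:2, 3:4, 4:2, 5:4, 6:2, 7:5, 8:6, 9:2, 10:2
Odd-degree vertices: 1, 7.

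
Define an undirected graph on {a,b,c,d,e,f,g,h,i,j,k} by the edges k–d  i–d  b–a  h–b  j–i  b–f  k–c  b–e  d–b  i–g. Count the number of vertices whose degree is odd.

Degrees: a:1, b:5, c:1, d:3, e:1, f:1, g:1, h:1, i:3, j:1, k:2
Odd-degree vertices: a, b, c, d, e, f, g, h, i, j.

10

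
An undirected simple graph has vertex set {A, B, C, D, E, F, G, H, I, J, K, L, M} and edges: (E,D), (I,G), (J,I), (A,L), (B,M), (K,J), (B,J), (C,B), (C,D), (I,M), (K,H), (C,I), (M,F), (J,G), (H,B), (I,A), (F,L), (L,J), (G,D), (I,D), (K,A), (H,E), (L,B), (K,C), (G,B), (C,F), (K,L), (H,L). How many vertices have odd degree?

6

Degrees: A:3, B:6, C:5, D:4, E:2, F:3, G:4, H:4, I:6, J:5, K:5, L:6, M:3
Odd-degree vertices: A, C, F, J, K, M.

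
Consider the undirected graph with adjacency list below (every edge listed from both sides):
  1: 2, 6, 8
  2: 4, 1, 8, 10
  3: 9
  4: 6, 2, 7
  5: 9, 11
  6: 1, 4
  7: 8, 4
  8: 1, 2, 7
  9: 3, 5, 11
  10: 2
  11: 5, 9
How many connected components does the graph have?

2

Component: {3, 5, 9, 11}
Component: {1, 2, 4, 6, 7, 8, 10}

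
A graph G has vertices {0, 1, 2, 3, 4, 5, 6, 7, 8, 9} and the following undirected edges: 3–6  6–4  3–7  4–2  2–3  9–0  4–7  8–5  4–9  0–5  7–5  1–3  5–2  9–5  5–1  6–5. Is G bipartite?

5-0-9-5 is an odd cycle (length 3), and a bipartite graph can contain only even cycles.

No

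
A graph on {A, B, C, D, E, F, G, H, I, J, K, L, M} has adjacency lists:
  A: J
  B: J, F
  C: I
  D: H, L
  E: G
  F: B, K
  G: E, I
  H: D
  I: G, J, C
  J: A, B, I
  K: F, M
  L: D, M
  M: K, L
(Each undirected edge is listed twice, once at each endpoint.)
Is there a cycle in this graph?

No

The graph has 13 vertices, 12 edges, and 1 connected component.
A forest on 13 vertices with 1 component has exactly 12 edges, which matches — so no cycle.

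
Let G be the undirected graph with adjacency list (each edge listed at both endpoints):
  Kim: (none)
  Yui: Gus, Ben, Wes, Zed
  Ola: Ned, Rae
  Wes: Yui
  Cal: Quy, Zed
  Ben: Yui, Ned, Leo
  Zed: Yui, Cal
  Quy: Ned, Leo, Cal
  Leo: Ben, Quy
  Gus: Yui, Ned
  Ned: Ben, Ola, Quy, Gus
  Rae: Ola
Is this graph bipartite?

Partition the vertices as {Kim, Ola, Wes, Ben, Zed, Quy, Gus} vs {Yui, Cal, Leo, Ned, Rae}. Each listed edge has one endpoint in each part, so the graph is bipartite.

Yes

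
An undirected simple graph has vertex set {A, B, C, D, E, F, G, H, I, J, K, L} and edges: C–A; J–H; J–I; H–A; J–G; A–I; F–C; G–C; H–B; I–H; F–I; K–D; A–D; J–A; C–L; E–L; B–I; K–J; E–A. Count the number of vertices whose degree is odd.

2

Degrees: A:6, B:2, C:4, D:2, E:2, F:2, G:2, H:4, I:5, J:5, K:2, L:2
Odd-degree vertices: I, J.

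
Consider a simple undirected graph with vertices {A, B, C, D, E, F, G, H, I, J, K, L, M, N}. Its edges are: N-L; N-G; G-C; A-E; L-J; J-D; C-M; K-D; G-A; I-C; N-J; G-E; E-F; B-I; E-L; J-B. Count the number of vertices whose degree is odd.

Degrees: A:2, B:2, C:3, D:2, E:4, F:1, G:4, H:0, I:2, J:4, K:1, L:3, M:1, N:3
Odd-degree vertices: C, F, K, L, M, N.

6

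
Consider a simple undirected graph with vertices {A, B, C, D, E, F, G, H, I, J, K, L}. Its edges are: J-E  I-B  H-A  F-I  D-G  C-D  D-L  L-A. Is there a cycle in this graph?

|V| = 12, |E| = 8, number of components = 4.
Since 8 = 12 - 4, the graph is a forest and contains no cycle.

No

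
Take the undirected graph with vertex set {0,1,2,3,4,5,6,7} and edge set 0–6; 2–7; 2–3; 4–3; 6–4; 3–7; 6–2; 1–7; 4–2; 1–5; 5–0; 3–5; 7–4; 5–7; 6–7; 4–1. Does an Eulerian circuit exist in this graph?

No

Degrees: 0:2, 1:3, 2:4, 3:4, 4:5, 5:4, 6:4, 7:6
1, 4 have odd degree; an Eulerian circuit needs every degree to be even, so none exists.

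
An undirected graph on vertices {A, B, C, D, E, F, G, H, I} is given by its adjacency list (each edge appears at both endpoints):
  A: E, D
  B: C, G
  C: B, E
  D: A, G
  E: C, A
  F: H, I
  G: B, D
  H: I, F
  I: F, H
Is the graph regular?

Yes

Degrees: A:2, B:2, C:2, D:2, E:2, F:2, G:2, H:2, I:2
All degrees equal 2; the graph is regular.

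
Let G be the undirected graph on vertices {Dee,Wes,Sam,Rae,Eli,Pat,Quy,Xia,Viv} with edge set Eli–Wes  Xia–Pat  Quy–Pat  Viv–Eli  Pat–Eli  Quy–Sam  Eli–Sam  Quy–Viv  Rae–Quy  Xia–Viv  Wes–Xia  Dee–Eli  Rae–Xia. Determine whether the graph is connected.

Yes

Starting from Dee and exploring outward reaches every vertex (Dee, Eli, Sam, Wes, Pat, Viv, Quy, Xia, Rae); the graph is connected.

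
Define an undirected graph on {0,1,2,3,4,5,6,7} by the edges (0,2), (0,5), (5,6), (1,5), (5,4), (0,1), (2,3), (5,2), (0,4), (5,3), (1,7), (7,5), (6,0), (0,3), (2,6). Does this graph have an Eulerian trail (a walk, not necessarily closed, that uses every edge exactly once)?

No

Degrees: 0:6, 1:3, 2:4, 3:3, 4:2, 5:7, 6:3, 7:2
Odd-degree vertices: 1, 3, 5, 6 (4 total).
With 4 odd-degree vertices (more than two), no single trail can use every edge.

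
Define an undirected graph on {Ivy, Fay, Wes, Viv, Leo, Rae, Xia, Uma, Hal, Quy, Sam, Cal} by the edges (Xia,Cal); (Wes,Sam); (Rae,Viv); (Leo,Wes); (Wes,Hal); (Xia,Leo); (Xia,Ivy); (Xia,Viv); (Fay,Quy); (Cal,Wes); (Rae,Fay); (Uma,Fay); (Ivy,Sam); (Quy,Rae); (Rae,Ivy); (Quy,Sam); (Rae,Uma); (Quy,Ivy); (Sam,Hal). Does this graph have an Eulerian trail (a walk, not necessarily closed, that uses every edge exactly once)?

Degrees: Ivy:4, Fay:3, Wes:4, Viv:2, Leo:2, Rae:5, Xia:4, Uma:2, Hal:2, Quy:4, Sam:4, Cal:2
Odd-degree vertices: Fay, Rae (2 total).
With 2 odd-degree vertices and all edges in one connected piece, an Eulerian trail exists (from Fay to Rae).

Yes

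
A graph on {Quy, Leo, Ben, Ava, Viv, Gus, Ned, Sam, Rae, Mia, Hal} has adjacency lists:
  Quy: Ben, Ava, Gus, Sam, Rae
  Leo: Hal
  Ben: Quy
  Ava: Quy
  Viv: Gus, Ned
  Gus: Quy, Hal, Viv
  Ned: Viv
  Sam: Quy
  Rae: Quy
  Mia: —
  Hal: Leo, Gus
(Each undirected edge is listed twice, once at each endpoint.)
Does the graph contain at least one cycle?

|V| = 11, |E| = 9, number of components = 2.
A forest on 11 vertices with 2 components has exactly 9 edges, which matches — so no cycle.

No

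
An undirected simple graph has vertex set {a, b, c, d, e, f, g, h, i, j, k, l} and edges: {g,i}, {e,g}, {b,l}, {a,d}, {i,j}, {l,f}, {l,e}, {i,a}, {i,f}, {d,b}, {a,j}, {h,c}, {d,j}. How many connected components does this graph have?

Component: {k}
Component: {c, h}
Component: {a, b, d, e, f, g, i, j, l}

3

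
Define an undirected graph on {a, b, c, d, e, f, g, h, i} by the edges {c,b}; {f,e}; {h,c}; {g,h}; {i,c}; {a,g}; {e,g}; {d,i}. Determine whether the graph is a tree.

The graph has 9 vertices and 8 edges.
It is connected with exactly 8 edges, hence acyclic — it is a tree.

Yes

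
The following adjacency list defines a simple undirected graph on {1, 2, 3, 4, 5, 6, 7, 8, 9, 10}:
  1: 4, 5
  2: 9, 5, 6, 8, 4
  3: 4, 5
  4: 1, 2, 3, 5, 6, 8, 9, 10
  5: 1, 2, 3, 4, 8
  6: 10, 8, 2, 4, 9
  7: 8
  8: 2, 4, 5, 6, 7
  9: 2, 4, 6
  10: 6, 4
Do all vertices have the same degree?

No

Degrees: 1:2, 2:5, 3:2, 4:8, 5:5, 6:5, 7:1, 8:5, 9:3, 10:2
Vertex 7 has degree 1 while 4 has degree 8, so the graph is not regular.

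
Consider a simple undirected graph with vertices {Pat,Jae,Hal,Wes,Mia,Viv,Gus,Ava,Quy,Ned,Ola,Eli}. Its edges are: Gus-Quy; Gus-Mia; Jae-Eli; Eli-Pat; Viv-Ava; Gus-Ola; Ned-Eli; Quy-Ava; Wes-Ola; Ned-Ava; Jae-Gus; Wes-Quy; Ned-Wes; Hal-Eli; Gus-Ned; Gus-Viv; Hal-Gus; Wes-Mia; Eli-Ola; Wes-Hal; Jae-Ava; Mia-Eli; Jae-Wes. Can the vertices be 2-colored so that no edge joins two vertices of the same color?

Yes

Partition the vertices as {Wes, Gus, Ava, Eli} vs {Pat, Jae, Hal, Mia, Viv, Quy, Ned, Ola}. Each listed edge has one endpoint in each part, so the graph is bipartite.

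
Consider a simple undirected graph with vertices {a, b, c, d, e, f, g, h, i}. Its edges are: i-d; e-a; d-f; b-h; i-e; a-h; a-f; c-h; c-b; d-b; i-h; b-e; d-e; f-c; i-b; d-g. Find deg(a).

3

Neighbors of a: e, f, h.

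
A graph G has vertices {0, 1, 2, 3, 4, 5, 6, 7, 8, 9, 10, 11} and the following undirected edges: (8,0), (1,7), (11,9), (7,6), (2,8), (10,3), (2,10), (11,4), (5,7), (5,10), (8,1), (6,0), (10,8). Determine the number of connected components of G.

2

Component: {4, 9, 11}
Component: {0, 1, 2, 3, 5, 6, 7, 8, 10}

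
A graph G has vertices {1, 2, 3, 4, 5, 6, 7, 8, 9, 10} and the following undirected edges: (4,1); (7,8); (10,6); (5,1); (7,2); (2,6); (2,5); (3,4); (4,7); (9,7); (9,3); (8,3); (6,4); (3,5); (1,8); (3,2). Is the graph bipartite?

No

3-5-2-3 is an odd cycle (length 3), and a bipartite graph can contain only even cycles.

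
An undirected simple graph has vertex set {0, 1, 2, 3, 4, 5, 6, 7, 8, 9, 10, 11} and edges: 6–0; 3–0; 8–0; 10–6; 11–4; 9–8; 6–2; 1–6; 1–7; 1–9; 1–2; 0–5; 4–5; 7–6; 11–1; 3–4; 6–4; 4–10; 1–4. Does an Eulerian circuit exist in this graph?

Yes

Degrees: 0:4, 1:6, 2:2, 3:2, 4:6, 5:2, 6:6, 7:2, 8:2, 9:2, 10:2, 11:2
Every vertex has even degree and the edges form a single connected piece, so an Eulerian circuit exists.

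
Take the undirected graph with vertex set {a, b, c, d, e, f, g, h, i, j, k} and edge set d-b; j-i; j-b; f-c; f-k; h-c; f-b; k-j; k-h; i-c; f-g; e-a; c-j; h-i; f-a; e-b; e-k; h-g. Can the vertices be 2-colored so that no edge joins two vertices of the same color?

No

i-c-j-i is an odd cycle (length 3), and a bipartite graph can contain only even cycles.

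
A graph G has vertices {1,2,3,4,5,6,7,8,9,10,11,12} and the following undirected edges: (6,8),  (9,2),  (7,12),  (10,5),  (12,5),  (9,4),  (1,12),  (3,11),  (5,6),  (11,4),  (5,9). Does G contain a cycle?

|V| = 12, |E| = 11, number of components = 1.
Since 11 = 12 - 1, the graph is a forest and contains no cycle.

No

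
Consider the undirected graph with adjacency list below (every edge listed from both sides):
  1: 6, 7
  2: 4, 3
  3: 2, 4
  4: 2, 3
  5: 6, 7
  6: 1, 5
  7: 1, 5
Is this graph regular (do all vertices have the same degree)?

Degrees: 1:2, 2:2, 3:2, 4:2, 5:2, 6:2, 7:2
Every vertex has degree 2, so the graph is 2-regular.

Yes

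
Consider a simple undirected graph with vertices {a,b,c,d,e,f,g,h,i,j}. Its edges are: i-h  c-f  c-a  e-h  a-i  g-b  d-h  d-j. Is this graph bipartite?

Color {c, d, e, g, i} black and {a, b, f, h, j} white. No edge joins two same-colored vertices, so the graph is bipartite.

Yes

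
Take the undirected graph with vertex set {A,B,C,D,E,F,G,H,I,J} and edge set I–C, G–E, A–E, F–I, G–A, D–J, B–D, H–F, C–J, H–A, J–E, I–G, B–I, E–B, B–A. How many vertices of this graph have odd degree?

Degrees: A:4, B:4, C:2, D:2, E:4, F:2, G:3, H:2, I:4, J:3
Odd-degree vertices: G, J.

2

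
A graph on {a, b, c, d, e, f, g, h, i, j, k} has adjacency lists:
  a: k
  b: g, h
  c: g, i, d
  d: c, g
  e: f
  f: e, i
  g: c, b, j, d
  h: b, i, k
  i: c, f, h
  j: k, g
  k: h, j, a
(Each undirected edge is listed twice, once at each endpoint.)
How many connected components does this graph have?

Component: {a, b, c, d, e, f, g, h, i, j, k}

1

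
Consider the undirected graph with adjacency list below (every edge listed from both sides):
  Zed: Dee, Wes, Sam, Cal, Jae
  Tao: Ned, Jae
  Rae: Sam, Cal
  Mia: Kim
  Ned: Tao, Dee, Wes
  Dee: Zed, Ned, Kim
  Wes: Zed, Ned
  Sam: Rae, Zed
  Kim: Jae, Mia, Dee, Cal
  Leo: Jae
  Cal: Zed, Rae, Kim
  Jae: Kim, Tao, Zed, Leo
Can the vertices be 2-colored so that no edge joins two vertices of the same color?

Tao-Ned-Dee-Kim-Jae-Tao is an odd cycle (length 5), and a bipartite graph can contain only even cycles.

No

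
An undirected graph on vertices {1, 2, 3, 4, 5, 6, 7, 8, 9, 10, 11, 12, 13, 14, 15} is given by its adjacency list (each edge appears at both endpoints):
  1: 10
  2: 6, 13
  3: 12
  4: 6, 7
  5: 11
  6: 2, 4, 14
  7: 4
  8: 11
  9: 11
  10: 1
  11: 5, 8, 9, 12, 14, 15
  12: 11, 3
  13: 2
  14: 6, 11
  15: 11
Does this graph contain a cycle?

No

The graph has 15 vertices, 13 edges, and 2 connected components.
Since 13 = 15 - 2, the graph is a forest and contains no cycle.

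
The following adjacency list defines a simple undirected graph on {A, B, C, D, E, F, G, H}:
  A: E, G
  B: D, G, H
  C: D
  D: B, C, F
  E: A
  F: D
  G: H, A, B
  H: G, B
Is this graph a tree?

|V| = 8, |E| = 8.
A tree on 8 vertices has exactly 7 edges; this graph has 8, so it contains a cycle and is not a tree.

No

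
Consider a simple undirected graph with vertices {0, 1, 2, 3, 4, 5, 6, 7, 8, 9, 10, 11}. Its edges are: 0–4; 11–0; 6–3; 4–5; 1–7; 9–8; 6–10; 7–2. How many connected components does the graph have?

Component: {8, 9}
Component: {1, 2, 7}
Component: {3, 6, 10}
Component: {0, 4, 5, 11}

4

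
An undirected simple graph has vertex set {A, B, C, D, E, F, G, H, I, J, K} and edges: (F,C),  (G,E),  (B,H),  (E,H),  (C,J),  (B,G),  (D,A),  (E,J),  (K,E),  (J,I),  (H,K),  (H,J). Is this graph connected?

No

Component: {A, D}
Component: {B, C, E, F, G, H, I, J, K}
No edge joins these 2 groups, so the graph is disconnected.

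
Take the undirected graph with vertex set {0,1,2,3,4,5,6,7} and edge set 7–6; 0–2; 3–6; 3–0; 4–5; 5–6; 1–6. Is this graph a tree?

Yes

|V| = 8, |E| = 7.
It is connected with exactly 7 edges, hence acyclic — it is a tree.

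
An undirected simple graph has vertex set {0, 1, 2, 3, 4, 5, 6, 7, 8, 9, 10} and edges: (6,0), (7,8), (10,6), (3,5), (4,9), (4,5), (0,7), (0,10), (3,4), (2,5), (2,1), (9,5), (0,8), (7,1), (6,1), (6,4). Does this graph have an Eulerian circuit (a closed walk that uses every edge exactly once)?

Degrees: 0:4, 1:3, 2:2, 3:2, 4:4, 5:4, 6:4, 7:3, 8:2, 9:2, 10:2
1, 7 have odd degree; an Eulerian circuit needs every degree to be even, so none exists.

No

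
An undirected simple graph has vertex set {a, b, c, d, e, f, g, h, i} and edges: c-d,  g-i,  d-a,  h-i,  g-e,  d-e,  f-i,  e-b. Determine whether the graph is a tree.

|V| = 9, |E| = 8.
It is connected with exactly 8 edges, hence acyclic — it is a tree.

Yes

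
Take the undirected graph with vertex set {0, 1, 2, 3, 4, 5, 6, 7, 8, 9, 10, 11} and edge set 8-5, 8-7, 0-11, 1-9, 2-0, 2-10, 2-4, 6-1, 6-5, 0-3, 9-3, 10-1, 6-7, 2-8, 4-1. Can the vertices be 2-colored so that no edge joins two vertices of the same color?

A valid 2-coloring puts {1, 2, 3, 5, 7, 11} on one side and {0, 4, 6, 8, 9, 10} on the other; every edge crosses between the two sides.

Yes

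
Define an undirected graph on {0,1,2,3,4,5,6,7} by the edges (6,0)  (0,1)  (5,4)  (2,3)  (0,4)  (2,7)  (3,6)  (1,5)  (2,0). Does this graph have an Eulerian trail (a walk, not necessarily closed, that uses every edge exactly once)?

Yes

Degrees: 0:4, 1:2, 2:3, 3:2, 4:2, 5:2, 6:2, 7:1
Odd-degree vertices: 2, 7 (2 total).
With 2 odd-degree vertices and all edges in one connected piece, an Eulerian trail exists (from 2 to 7).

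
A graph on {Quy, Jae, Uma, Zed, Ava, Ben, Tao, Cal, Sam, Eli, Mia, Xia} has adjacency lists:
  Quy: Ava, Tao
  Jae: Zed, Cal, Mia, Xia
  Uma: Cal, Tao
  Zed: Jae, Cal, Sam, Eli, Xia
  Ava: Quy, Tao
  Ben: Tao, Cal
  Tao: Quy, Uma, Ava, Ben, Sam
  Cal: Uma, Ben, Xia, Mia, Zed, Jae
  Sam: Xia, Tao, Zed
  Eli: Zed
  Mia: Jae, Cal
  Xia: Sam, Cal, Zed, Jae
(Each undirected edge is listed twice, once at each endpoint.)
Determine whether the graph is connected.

Starting from Quy and exploring outward reaches every vertex (Quy, Ava, Tao, Sam, Ben, Uma, Zed, Xia, Cal, Eli, Jae, Mia); the graph is connected.

Yes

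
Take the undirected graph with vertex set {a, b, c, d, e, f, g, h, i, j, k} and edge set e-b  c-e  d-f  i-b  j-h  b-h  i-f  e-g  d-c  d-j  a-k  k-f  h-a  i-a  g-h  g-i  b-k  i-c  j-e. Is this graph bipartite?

Partition the vertices as {d, e, h, i, k} vs {a, b, c, f, g, j}. Each listed edge has one endpoint in each part, so the graph is bipartite.

Yes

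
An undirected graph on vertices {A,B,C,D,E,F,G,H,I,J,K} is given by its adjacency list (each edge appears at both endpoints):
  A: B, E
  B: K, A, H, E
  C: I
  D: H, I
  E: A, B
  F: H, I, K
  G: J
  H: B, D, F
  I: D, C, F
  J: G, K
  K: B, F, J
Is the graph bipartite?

The cycle E-A-B-E has length 3, which is odd, so the graph is not bipartite.

No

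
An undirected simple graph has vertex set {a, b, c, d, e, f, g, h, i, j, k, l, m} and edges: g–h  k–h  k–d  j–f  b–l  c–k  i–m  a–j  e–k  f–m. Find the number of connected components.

Component: {b, l}
Component: {a, f, i, j, m}
Component: {c, d, e, g, h, k}

3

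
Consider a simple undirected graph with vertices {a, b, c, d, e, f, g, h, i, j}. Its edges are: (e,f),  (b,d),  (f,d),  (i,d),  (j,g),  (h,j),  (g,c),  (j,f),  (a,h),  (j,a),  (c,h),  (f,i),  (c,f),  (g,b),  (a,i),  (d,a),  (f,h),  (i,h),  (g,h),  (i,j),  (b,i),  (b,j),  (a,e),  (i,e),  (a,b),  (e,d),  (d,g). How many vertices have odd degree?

Degrees: a:6, b:5, c:3, d:6, e:4, f:6, g:5, h:6, i:7, j:6
Odd-degree vertices: b, c, g, i.

4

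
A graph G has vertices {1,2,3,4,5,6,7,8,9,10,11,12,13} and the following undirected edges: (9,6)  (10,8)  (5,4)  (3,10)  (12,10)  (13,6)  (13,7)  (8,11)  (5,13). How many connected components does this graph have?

4

Component: {1}
Component: {2}
Component: {3, 8, 10, 11, 12}
Component: {4, 5, 6, 7, 9, 13}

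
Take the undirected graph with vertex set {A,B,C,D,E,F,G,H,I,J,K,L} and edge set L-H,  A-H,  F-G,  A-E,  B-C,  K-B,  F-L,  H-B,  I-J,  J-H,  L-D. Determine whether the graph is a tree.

Yes

|V| = 12, |E| = 11.
Connected and |E| = |V| - 1, which characterizes a tree.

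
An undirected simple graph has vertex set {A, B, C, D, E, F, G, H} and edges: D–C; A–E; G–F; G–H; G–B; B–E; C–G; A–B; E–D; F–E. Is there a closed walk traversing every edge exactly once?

Degrees: A:2, B:3, C:2, D:2, E:4, F:2, G:4, H:1
B, H have odd degree; an Eulerian circuit needs every degree to be even, so none exists.

No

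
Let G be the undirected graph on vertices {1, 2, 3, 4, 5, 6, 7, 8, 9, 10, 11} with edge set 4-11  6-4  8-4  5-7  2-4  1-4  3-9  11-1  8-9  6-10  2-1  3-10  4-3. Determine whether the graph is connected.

No

Component: {5, 7}
Component: {1, 2, 3, 4, 6, 8, 9, 10, 11}
No edge joins these 2 groups, so the graph is disconnected.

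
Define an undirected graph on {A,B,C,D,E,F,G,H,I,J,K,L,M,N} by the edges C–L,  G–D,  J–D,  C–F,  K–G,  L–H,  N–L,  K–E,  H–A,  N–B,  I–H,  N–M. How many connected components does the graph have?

Component: {D, E, G, J, K}
Component: {A, B, C, F, H, I, L, M, N}

2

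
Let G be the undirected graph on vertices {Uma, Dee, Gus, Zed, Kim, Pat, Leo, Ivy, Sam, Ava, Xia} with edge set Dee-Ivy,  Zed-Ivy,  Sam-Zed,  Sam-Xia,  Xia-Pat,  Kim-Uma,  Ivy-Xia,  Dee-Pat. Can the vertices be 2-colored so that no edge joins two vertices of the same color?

Yes

A valid 2-coloring puts {Gus, Kim, Pat, Leo, Ivy, Sam, Ava} on one side and {Uma, Dee, Zed, Xia} on the other; every edge crosses between the two sides.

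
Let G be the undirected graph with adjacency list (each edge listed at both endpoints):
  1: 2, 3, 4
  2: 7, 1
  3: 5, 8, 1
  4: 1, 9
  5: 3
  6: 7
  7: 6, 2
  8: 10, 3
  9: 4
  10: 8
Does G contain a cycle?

The graph has 10 vertices, 9 edges, and 1 connected component.
Since 9 = 10 - 1, the graph is a forest and contains no cycle.

No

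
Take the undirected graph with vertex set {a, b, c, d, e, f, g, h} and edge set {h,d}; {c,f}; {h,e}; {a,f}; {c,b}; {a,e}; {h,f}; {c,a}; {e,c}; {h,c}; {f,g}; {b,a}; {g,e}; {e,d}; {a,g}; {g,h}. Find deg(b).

2

Neighbors of b: a, c.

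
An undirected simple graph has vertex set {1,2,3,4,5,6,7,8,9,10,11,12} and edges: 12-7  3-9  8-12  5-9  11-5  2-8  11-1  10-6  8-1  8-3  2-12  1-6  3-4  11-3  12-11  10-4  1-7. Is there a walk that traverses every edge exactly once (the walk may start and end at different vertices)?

Yes

Degrees: 1:4, 2:2, 3:4, 4:2, 5:2, 6:2, 7:2, 8:4, 9:2, 10:2, 11:4, 12:4
Odd-degree vertices: none (0 total).
The non-isolated vertices are connected and exactly 0 have odd degree, so an Eulerian trail exists.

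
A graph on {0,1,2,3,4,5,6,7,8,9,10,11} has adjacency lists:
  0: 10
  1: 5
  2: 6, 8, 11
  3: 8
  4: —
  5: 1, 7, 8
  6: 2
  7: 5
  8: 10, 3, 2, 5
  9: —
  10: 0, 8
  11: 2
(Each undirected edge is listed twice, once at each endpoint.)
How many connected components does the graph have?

Component: {4}
Component: {9}
Component: {0, 1, 2, 3, 5, 6, 7, 8, 10, 11}

3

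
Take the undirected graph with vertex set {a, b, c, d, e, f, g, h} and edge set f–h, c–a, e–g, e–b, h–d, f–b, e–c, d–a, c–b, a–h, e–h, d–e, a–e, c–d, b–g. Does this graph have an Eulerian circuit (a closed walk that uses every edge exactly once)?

Degrees: a:4, b:4, c:4, d:4, e:6, f:2, g:2, h:4
All degrees are even and the non-isolated vertices are connected — an Eulerian circuit exists.

Yes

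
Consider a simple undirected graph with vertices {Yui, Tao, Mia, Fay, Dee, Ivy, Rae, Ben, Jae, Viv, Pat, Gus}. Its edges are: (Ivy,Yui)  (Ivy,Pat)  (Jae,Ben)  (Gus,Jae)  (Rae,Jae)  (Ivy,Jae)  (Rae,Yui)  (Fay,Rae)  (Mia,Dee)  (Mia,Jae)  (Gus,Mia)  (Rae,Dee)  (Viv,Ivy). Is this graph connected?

No

Component: {Tao}
Component: {Yui, Mia, Fay, Dee, Ivy, Rae, Ben, Jae, Viv, Pat, Gus}
There are 2 separate components, so the graph is not connected.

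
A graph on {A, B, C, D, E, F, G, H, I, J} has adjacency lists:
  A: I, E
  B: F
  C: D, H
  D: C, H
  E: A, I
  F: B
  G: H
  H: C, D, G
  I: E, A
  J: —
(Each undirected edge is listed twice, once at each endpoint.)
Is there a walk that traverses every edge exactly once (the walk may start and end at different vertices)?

Degrees: A:2, B:1, C:2, D:2, E:2, F:1, G:1, H:3, I:2, J:0
Odd-degree vertices: B, F, G, H (4 total).
An Eulerian trail requires 0 or 2 odd-degree vertices; here there are 4.

No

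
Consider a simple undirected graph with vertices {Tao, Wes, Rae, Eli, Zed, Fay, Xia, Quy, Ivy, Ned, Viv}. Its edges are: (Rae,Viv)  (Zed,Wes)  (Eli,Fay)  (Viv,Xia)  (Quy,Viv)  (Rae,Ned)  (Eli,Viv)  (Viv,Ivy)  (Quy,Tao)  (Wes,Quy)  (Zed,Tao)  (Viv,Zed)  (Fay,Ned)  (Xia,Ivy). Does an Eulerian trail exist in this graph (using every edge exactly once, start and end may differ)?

Yes

Degrees: Tao:2, Wes:2, Rae:2, Eli:2, Zed:3, Fay:2, Xia:2, Quy:3, Ivy:2, Ned:2, Viv:6
Odd-degree vertices: Zed, Quy (2 total).
With 2 odd-degree vertices and all edges in one connected piece, an Eulerian trail exists (from Zed to Quy).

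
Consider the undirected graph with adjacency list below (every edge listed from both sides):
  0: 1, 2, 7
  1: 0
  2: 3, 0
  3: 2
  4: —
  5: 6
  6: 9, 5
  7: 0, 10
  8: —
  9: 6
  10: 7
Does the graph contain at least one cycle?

|V| = 11, |E| = 7, number of components = 4.
Since 7 = 11 - 4, the graph is a forest and contains no cycle.

No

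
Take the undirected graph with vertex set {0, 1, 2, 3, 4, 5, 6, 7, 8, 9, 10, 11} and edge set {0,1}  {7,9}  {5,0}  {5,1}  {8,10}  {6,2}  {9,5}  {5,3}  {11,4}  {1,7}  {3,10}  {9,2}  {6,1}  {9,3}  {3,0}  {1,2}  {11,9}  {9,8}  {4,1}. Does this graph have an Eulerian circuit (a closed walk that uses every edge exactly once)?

Degrees: 0:3, 1:6, 2:3, 3:4, 4:2, 5:4, 6:2, 7:2, 8:2, 9:6, 10:2, 11:2
0, 2 have odd degree; an Eulerian circuit needs every degree to be even, so none exists.

No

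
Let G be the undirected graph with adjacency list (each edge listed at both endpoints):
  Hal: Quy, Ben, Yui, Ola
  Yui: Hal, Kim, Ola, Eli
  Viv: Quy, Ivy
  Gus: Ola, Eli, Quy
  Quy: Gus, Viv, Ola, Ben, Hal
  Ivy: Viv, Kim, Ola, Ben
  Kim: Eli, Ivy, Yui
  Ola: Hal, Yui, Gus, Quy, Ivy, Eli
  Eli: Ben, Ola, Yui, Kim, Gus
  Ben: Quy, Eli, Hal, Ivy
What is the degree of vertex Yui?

Neighbors of Yui: Hal, Kim, Ola, Eli.

4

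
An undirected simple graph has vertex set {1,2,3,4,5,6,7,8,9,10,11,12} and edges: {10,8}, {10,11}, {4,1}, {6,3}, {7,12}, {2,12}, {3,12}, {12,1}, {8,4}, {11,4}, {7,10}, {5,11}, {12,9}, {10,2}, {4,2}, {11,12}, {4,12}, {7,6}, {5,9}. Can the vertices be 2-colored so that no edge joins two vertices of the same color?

11-4-12-11 is an odd cycle (length 3), and a bipartite graph can contain only even cycles.

No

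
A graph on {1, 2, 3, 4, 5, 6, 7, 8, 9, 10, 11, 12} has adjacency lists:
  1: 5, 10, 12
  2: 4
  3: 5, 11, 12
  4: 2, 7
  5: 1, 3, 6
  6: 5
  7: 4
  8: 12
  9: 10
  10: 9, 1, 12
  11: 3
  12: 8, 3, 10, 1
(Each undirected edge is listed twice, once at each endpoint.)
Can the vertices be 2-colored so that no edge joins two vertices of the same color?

1-10-12-1 is an odd cycle (length 3), and a bipartite graph can contain only even cycles.

No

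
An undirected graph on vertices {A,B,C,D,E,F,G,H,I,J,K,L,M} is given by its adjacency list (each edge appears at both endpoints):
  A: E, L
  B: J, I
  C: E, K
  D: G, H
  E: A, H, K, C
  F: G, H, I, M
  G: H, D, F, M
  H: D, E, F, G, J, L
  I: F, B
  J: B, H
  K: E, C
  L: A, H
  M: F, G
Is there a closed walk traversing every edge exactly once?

Degrees: A:2, B:2, C:2, D:2, E:4, F:4, G:4, H:6, I:2, J:2, K:2, L:2, M:2
All degrees are even and the non-isolated vertices are connected — an Eulerian circuit exists.

Yes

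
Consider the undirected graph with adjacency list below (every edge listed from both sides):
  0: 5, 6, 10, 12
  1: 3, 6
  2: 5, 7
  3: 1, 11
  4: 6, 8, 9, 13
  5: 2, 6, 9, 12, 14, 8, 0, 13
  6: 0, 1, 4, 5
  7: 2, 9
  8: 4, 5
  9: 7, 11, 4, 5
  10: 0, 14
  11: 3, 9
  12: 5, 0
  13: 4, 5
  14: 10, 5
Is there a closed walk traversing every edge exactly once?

Degrees: 0:4, 1:2, 2:2, 3:2, 4:4, 5:8, 6:4, 7:2, 8:2, 9:4, 10:2, 11:2, 12:2, 13:2, 14:2
All degrees are even and the non-isolated vertices are connected — an Eulerian circuit exists.

Yes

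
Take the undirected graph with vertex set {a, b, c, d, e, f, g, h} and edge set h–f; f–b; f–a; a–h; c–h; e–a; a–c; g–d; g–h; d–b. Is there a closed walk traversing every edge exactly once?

No

Degrees: a:4, b:2, c:2, d:2, e:1, f:3, g:2, h:4
Vertices with odd degree: e, f. An Eulerian circuit requires all degrees even.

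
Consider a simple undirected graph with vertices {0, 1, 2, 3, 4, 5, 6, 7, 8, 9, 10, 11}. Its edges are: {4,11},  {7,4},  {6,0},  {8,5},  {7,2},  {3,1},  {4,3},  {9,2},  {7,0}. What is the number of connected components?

3

Component: {10}
Component: {5, 8}
Component: {0, 1, 2, 3, 4, 6, 7, 9, 11}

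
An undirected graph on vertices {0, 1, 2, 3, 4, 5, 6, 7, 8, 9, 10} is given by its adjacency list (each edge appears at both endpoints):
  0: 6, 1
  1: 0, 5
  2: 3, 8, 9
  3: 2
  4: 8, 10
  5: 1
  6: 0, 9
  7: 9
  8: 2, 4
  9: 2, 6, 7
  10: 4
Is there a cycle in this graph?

The graph has 11 vertices, 10 edges, and 1 connected component.
A forest on 11 vertices with 1 component has exactly 10 edges, which matches — so no cycle.

No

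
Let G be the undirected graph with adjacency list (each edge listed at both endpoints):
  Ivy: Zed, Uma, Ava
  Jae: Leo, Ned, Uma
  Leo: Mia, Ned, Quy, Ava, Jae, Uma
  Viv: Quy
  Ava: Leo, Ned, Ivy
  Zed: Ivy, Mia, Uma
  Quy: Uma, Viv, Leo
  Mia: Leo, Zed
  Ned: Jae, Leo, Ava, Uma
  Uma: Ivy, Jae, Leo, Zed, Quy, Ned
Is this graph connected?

A breadth-first search from Ivy visits Ivy, Zed, Uma, Ava, Mia, Quy, Jae, Ned, Leo, Viv — all 10 vertices — so the graph is connected.

Yes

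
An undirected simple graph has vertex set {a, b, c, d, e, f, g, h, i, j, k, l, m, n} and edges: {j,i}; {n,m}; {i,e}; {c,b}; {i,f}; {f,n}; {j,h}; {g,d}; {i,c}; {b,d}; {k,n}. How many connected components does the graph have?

3

Component: {a}
Component: {l}
Component: {b, c, d, e, f, g, h, i, j, k, m, n}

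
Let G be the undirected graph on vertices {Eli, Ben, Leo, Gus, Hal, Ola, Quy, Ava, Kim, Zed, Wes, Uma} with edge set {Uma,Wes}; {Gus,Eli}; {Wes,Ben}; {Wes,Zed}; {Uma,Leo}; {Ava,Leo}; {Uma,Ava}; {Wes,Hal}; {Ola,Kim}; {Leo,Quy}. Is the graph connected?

Component: {Eli, Gus}
Component: {Ola, Kim}
Component: {Ben, Leo, Hal, Quy, Ava, Zed, Wes, Uma}
No edge joins these 3 groups, so the graph is disconnected.

No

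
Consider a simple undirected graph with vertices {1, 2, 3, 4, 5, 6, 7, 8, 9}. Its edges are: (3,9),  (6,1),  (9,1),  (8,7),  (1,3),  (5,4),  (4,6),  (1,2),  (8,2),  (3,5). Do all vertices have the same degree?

Degrees: 1:4, 2:2, 3:3, 4:2, 5:2, 6:2, 7:1, 8:2, 9:2
Degrees are not all equal (e.g. deg(7)=1 but deg(1)=4); not regular.

No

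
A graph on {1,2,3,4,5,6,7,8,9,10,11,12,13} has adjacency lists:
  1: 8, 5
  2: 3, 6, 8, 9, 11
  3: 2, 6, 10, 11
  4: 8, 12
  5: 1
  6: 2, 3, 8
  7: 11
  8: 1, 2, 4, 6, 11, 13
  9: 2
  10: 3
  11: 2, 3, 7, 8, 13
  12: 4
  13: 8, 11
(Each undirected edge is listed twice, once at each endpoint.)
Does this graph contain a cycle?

|V| = 13, |E| = 17, number of components = 1.
Since 17 > 13 - 1, a cycle must exist; for instance 8-11-3-6-2-8.

Yes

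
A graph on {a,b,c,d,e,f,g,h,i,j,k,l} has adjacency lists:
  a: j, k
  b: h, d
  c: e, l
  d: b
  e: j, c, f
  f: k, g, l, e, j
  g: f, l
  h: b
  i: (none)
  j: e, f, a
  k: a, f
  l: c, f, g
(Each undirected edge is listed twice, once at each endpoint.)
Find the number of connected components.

3

Component: {i}
Component: {b, d, h}
Component: {a, c, e, f, g, j, k, l}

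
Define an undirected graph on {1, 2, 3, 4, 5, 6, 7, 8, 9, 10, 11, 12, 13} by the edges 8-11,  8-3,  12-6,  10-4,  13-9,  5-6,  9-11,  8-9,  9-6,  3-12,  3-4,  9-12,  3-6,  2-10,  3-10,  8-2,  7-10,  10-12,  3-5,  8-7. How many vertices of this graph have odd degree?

Degrees: 1:0, 2:2, 3:6, 4:2, 5:2, 6:4, 7:2, 8:5, 9:5, 10:5, 11:2, 12:4, 13:1
Odd-degree vertices: 8, 9, 10, 13.

4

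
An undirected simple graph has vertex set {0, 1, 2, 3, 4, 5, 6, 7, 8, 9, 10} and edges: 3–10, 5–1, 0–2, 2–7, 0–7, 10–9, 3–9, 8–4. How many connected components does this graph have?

5

Component: {6}
Component: {1, 5}
Component: {4, 8}
Component: {0, 2, 7}
Component: {3, 9, 10}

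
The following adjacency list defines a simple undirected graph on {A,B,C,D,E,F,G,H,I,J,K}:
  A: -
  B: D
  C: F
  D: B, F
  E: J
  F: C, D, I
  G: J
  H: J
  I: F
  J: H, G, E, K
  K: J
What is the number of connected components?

Component: {A}
Component: {B, C, D, F, I}
Component: {E, G, H, J, K}

3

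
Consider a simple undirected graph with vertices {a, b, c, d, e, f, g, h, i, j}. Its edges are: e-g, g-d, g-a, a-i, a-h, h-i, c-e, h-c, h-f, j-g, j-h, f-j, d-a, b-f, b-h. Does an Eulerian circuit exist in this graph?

Degrees: a:4, b:2, c:2, d:2, e:2, f:3, g:4, h:6, i:2, j:3
Vertices with odd degree: f, j. An Eulerian circuit requires all degrees even.

No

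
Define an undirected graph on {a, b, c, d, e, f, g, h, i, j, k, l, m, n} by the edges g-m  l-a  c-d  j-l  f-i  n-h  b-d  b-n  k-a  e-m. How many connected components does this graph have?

Component: {f, i}
Component: {e, g, m}
Component: {a, j, k, l}
Component: {b, c, d, h, n}

4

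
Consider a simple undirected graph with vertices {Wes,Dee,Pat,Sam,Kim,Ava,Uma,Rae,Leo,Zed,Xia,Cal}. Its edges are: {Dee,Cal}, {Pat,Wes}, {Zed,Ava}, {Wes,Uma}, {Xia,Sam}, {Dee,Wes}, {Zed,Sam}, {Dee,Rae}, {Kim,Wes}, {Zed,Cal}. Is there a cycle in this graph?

No

The graph has 12 vertices, 10 edges, and 2 connected components.
A forest on 12 vertices with 2 components has exactly 10 edges, which matches — so no cycle.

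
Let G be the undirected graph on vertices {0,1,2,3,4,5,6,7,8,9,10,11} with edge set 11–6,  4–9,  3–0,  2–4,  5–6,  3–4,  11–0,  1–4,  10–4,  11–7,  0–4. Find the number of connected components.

2

Component: {8}
Component: {0, 1, 2, 3, 4, 5, 6, 7, 9, 10, 11}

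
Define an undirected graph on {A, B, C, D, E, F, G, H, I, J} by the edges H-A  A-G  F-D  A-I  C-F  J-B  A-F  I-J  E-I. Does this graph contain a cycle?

The graph has 10 vertices, 9 edges, and 1 connected component.
Since 9 = 10 - 1, the graph is a forest and contains no cycle.

No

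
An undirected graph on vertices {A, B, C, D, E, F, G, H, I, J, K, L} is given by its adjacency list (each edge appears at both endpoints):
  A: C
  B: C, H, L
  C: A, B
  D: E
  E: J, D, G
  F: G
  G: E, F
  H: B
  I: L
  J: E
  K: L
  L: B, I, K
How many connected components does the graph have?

2

Component: {D, E, F, G, J}
Component: {A, B, C, H, I, K, L}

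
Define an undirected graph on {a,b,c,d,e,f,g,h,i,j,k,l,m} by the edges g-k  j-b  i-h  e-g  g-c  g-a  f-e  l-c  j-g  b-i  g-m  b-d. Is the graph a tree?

|V| = 13, |E| = 12.
Connected and |E| = |V| - 1, which characterizes a tree.

Yes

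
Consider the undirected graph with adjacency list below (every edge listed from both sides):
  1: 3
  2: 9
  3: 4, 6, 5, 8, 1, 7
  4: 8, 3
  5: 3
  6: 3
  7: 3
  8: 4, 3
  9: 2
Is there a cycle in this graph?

|V| = 9, |E| = 8, number of components = 2.
Since 8 > 9 - 2, a cycle must exist; for instance 3-4-8-3.

Yes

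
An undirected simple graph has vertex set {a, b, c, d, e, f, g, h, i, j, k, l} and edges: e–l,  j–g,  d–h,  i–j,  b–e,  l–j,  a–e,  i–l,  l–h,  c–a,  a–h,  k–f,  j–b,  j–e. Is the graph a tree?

No

The graph has 12 vertices and 14 edges.
It splits into 2 components, so it cannot be a tree.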